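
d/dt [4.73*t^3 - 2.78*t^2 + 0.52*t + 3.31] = 14.19*t^2 - 5.56*t + 0.52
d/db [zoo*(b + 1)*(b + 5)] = zoo*(b + 3)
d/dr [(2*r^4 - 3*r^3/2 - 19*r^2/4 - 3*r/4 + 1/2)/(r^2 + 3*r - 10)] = (8*r^3 + 65*r^2 + 50*r + 3)/(2*(r^2 + 10*r + 25))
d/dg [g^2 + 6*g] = 2*g + 6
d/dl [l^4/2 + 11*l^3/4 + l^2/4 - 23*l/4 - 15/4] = 2*l^3 + 33*l^2/4 + l/2 - 23/4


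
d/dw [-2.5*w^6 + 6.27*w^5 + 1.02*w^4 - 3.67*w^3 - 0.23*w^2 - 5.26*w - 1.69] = -15.0*w^5 + 31.35*w^4 + 4.08*w^3 - 11.01*w^2 - 0.46*w - 5.26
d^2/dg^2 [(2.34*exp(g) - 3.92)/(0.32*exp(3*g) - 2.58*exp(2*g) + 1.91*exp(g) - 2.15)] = (0.958464*exp(6*g) - 9.40838399999999*exp(5*g) + 45.455016*exp(4*g) - 76.704148*exp(3*g) - 44.201592*exp(2*g) + 82.285618*exp(g) - 5.28083)*exp(g)/(0.032768*exp(9*g) - 0.792576*exp(8*g) + 6.976896*exp(7*g) - 27.295368*exp(6*g) + 52.293588*exp(5*g) - 79.054554*exp(4*g) + 74.974091*exp(3*g) - 59.308395*exp(2*g) + 26.486925*exp(g) - 9.938375)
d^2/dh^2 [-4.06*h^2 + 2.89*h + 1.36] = -8.12000000000000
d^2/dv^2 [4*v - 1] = 0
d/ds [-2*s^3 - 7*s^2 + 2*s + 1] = -6*s^2 - 14*s + 2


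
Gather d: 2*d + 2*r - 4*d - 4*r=-2*d - 2*r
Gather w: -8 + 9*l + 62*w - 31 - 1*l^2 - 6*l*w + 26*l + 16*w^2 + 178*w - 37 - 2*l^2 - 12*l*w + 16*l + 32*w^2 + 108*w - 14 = -3*l^2 + 51*l + 48*w^2 + w*(348 - 18*l) - 90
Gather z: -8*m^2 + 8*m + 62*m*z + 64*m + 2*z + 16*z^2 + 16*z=-8*m^2 + 72*m + 16*z^2 + z*(62*m + 18)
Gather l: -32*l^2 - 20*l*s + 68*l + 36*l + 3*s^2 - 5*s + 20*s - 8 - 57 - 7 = -32*l^2 + l*(104 - 20*s) + 3*s^2 + 15*s - 72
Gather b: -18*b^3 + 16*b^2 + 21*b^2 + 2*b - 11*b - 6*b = -18*b^3 + 37*b^2 - 15*b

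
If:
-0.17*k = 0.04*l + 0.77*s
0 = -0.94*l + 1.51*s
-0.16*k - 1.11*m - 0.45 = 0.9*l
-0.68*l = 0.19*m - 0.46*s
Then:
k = -0.73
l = 0.24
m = -0.49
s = 0.15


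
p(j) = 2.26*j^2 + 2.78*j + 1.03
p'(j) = 4.52*j + 2.78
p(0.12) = 1.40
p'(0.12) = 3.32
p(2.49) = 21.96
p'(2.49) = 14.03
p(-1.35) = 1.40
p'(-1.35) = -3.32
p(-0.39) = 0.29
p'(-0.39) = 1.02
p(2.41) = 20.86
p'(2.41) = 13.67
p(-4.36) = 31.87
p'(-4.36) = -16.93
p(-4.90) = 41.67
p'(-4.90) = -19.37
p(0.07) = 1.24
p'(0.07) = 3.10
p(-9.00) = 159.07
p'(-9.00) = -37.90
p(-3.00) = 13.03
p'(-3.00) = -10.78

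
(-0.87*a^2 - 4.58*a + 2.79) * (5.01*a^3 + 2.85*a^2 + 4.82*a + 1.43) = -4.3587*a^5 - 25.4253*a^4 - 3.2685*a^3 - 15.3682*a^2 + 6.8984*a + 3.9897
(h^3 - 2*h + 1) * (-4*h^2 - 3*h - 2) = -4*h^5 - 3*h^4 + 6*h^3 + 2*h^2 + h - 2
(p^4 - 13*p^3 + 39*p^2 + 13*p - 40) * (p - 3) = p^5 - 16*p^4 + 78*p^3 - 104*p^2 - 79*p + 120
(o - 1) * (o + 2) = o^2 + o - 2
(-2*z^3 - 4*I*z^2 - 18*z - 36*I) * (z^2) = -2*z^5 - 4*I*z^4 - 18*z^3 - 36*I*z^2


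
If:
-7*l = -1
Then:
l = 1/7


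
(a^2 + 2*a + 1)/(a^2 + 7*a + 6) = (a + 1)/(a + 6)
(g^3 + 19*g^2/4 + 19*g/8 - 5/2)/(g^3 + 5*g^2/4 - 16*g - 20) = (g - 1/2)/(g - 4)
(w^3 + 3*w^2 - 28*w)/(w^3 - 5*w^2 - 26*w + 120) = w*(w + 7)/(w^2 - w - 30)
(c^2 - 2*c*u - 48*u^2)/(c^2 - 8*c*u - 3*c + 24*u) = (c + 6*u)/(c - 3)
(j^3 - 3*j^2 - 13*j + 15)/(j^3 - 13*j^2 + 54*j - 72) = (j^3 - 3*j^2 - 13*j + 15)/(j^3 - 13*j^2 + 54*j - 72)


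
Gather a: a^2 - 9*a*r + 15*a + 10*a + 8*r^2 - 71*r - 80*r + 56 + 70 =a^2 + a*(25 - 9*r) + 8*r^2 - 151*r + 126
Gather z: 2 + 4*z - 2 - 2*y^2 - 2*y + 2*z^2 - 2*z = -2*y^2 - 2*y + 2*z^2 + 2*z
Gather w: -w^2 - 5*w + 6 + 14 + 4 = -w^2 - 5*w + 24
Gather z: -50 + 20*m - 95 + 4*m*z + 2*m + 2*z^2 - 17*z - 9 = 22*m + 2*z^2 + z*(4*m - 17) - 154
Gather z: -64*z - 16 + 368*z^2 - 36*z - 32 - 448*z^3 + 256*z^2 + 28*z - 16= -448*z^3 + 624*z^2 - 72*z - 64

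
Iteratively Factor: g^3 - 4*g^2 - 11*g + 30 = (g - 5)*(g^2 + g - 6) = (g - 5)*(g - 2)*(g + 3)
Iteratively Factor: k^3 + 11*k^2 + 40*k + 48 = (k + 4)*(k^2 + 7*k + 12) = (k + 4)^2*(k + 3)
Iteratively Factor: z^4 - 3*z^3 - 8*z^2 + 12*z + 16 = (z + 1)*(z^3 - 4*z^2 - 4*z + 16) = (z + 1)*(z + 2)*(z^2 - 6*z + 8) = (z - 4)*(z + 1)*(z + 2)*(z - 2)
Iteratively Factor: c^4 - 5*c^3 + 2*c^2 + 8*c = (c - 2)*(c^3 - 3*c^2 - 4*c) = (c - 4)*(c - 2)*(c^2 + c) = (c - 4)*(c - 2)*(c + 1)*(c)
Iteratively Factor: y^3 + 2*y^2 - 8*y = (y + 4)*(y^2 - 2*y) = (y - 2)*(y + 4)*(y)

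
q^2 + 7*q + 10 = (q + 2)*(q + 5)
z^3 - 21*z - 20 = (z - 5)*(z + 1)*(z + 4)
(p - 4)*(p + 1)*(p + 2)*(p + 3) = p^4 + 2*p^3 - 13*p^2 - 38*p - 24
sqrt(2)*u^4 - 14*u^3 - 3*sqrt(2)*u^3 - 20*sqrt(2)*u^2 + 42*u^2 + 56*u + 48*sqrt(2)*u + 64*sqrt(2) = (u - 4)*(u - 8*sqrt(2))*(u + sqrt(2))*(sqrt(2)*u + sqrt(2))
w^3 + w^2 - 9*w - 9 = (w - 3)*(w + 1)*(w + 3)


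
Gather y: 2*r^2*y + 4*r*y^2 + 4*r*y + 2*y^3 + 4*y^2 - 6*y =2*y^3 + y^2*(4*r + 4) + y*(2*r^2 + 4*r - 6)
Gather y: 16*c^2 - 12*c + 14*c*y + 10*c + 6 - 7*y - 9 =16*c^2 - 2*c + y*(14*c - 7) - 3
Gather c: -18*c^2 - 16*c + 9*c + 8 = -18*c^2 - 7*c + 8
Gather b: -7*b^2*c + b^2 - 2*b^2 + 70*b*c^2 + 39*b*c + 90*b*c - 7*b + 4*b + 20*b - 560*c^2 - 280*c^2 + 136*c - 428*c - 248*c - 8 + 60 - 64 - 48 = b^2*(-7*c - 1) + b*(70*c^2 + 129*c + 17) - 840*c^2 - 540*c - 60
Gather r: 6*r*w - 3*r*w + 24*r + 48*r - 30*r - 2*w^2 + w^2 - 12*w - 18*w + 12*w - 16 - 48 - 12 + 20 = r*(3*w + 42) - w^2 - 18*w - 56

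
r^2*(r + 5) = r^3 + 5*r^2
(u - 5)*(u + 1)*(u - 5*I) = u^3 - 4*u^2 - 5*I*u^2 - 5*u + 20*I*u + 25*I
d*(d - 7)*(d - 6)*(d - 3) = d^4 - 16*d^3 + 81*d^2 - 126*d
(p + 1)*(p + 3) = p^2 + 4*p + 3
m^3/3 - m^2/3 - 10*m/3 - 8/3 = (m/3 + 1/3)*(m - 4)*(m + 2)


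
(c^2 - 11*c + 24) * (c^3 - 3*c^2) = c^5 - 14*c^4 + 57*c^3 - 72*c^2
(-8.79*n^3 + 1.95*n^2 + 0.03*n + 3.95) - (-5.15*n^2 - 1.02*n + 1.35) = -8.79*n^3 + 7.1*n^2 + 1.05*n + 2.6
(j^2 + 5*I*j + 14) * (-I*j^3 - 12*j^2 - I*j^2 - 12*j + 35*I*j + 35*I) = -I*j^5 - 7*j^4 - I*j^4 - 7*j^3 - 39*I*j^3 - 343*j^2 - 39*I*j^2 - 343*j + 490*I*j + 490*I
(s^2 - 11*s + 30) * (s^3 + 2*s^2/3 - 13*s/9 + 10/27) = s^5 - 31*s^4/3 + 191*s^3/9 + 979*s^2/27 - 1280*s/27 + 100/9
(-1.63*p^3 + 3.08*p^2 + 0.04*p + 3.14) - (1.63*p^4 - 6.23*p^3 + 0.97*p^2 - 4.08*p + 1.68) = -1.63*p^4 + 4.6*p^3 + 2.11*p^2 + 4.12*p + 1.46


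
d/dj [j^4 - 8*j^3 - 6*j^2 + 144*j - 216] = 4*j^3 - 24*j^2 - 12*j + 144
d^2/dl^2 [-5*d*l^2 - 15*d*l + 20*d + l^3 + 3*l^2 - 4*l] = -10*d + 6*l + 6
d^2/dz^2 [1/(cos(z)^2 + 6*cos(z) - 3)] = 2*(-2*sin(z)^4 + 9*sin(z)^2*cos(z) + 25*sin(z)^2 + 16)/(cos(z)^2 + 6*cos(z) - 3)^3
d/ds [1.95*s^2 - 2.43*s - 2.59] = 3.9*s - 2.43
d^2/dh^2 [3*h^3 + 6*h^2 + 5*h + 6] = 18*h + 12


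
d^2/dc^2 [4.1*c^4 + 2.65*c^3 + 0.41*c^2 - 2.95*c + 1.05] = 49.2*c^2 + 15.9*c + 0.82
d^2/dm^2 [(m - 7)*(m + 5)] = 2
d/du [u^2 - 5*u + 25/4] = 2*u - 5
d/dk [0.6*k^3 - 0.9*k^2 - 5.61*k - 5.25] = 1.8*k^2 - 1.8*k - 5.61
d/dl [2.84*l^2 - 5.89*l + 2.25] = 5.68*l - 5.89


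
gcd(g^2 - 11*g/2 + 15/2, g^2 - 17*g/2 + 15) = g - 5/2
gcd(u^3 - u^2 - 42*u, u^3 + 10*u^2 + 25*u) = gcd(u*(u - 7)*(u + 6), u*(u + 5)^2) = u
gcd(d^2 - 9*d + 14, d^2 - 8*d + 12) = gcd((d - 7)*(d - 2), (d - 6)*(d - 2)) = d - 2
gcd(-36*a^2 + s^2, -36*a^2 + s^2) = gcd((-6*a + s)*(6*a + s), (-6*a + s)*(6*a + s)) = -36*a^2 + s^2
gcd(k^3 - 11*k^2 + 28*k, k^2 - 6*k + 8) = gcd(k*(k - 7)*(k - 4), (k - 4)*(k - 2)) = k - 4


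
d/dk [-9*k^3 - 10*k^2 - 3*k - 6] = -27*k^2 - 20*k - 3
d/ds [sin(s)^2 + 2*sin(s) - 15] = 2*(sin(s) + 1)*cos(s)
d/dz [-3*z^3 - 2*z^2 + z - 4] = -9*z^2 - 4*z + 1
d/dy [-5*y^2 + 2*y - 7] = 2 - 10*y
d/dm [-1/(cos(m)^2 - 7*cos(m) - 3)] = (7 - 2*cos(m))*sin(m)/(sin(m)^2 + 7*cos(m) + 2)^2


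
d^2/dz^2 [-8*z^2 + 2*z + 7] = -16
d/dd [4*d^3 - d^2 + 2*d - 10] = 12*d^2 - 2*d + 2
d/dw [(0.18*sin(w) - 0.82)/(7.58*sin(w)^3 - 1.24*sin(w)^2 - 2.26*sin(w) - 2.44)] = (-2.7288*sin(w)^3 + 18.87*sin(w)^2 - 2.0336*sin(w) - 2.2924)*cos(w)/(57.4564*sin(w)^6 - 18.7984*sin(w)^5 - 32.724*sin(w)^4 - 31.3856*sin(w)^3 + 11.1588*sin(w)^2 + 11.0288*sin(w) + 5.9536)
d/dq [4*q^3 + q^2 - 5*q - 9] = 12*q^2 + 2*q - 5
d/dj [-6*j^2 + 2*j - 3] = 2 - 12*j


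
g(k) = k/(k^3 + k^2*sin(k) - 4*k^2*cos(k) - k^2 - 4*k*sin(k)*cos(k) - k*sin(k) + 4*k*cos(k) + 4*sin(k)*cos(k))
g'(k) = k*(-4*k^2*sin(k) - k^2*cos(k) - 3*k^2 - 4*k*sin(k)^2 + 2*k*sin(k) + 4*k*cos(k)^2 + 9*k*cos(k) + 2*k + 4*sin(k)^2 + 4*sin(k)*cos(k) + sin(k) - 4*cos(k)^2 - 4*cos(k))/(k^3 + k^2*sin(k) - 4*k^2*cos(k) - k^2 - 4*k*sin(k)*cos(k) - k*sin(k) + 4*k*cos(k) + 4*sin(k)*cos(k))^2 + 1/(k^3 + k^2*sin(k) - 4*k^2*cos(k) - k^2 - 4*k*sin(k)*cos(k) - k*sin(k) + 4*k*cos(k) + 4*sin(k)*cos(k)) = (-4*k^3*sin(k) - k^3*cos(k) - 2*k^3 + 3*k^2*sin(k) + 5*k^2*cos(k) + 4*k^2*cos(2*k) + k^2 - 4*k*cos(2*k) + 2*sin(2*k))/((k - 1)^2*(k + sin(k))^2*(k - 4*cos(k))^2)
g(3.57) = 0.06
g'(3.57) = -0.00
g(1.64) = 0.51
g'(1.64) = -1.98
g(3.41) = 0.06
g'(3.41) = -0.01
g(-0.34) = 0.09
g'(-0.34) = 0.06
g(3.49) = 0.06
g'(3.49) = -0.01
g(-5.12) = 0.03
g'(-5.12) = 0.03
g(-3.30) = -0.38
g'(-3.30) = 0.97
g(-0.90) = 0.08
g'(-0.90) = -0.02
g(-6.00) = 0.02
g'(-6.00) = 0.01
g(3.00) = 0.07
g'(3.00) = -0.03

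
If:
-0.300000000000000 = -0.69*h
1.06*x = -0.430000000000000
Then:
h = 0.43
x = -0.41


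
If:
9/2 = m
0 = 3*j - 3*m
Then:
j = 9/2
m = 9/2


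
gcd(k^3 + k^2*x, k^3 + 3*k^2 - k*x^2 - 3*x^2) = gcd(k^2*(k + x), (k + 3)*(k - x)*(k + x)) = k + x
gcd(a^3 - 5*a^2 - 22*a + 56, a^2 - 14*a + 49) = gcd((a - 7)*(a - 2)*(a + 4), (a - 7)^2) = a - 7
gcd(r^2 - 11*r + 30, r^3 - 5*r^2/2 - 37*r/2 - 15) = r - 6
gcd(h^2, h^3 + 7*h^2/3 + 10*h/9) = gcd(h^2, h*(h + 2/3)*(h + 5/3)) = h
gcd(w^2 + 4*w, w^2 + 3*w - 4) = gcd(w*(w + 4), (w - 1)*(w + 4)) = w + 4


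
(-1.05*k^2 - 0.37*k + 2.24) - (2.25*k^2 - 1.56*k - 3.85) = -3.3*k^2 + 1.19*k + 6.09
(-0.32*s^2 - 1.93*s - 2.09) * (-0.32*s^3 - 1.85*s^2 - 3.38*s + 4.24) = 0.1024*s^5 + 1.2096*s^4 + 5.3209*s^3 + 9.0331*s^2 - 1.119*s - 8.8616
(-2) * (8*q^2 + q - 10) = -16*q^2 - 2*q + 20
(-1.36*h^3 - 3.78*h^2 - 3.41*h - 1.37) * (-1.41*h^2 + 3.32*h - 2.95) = 1.9176*h^5 + 0.8146*h^4 - 3.7295*h^3 + 1.7615*h^2 + 5.5111*h + 4.0415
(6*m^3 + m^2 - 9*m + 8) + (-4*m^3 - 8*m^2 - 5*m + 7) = 2*m^3 - 7*m^2 - 14*m + 15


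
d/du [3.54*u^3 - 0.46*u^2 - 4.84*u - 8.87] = 10.62*u^2 - 0.92*u - 4.84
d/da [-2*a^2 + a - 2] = 1 - 4*a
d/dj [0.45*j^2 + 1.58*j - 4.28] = 0.9*j + 1.58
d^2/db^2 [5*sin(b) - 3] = -5*sin(b)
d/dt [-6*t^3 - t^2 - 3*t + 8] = -18*t^2 - 2*t - 3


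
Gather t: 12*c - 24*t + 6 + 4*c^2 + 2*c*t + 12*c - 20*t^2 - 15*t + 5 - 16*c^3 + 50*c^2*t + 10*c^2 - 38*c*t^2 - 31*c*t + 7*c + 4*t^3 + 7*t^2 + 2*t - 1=-16*c^3 + 14*c^2 + 31*c + 4*t^3 + t^2*(-38*c - 13) + t*(50*c^2 - 29*c - 37) + 10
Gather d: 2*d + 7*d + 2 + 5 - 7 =9*d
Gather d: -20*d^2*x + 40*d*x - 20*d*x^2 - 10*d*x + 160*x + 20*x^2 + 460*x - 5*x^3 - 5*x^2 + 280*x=-20*d^2*x + d*(-20*x^2 + 30*x) - 5*x^3 + 15*x^2 + 900*x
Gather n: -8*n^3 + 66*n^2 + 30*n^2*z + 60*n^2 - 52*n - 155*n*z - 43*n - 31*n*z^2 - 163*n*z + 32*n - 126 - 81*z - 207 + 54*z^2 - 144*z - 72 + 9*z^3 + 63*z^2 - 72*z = -8*n^3 + n^2*(30*z + 126) + n*(-31*z^2 - 318*z - 63) + 9*z^3 + 117*z^2 - 297*z - 405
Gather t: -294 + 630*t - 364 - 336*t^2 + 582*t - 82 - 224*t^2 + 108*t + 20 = -560*t^2 + 1320*t - 720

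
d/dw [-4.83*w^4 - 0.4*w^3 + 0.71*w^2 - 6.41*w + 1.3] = -19.32*w^3 - 1.2*w^2 + 1.42*w - 6.41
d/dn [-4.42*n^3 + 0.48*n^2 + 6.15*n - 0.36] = -13.26*n^2 + 0.96*n + 6.15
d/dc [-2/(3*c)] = 2/(3*c^2)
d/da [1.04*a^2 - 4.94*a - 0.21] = 2.08*a - 4.94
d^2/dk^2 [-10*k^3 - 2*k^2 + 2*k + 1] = -60*k - 4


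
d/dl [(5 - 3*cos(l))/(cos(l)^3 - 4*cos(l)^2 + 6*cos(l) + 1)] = 16*(-6*cos(l)^3 + 27*cos(l)^2 - 40*cos(l) + 33)*sin(l)/(16*sin(l)^2 + 27*cos(l) + cos(3*l) - 12)^2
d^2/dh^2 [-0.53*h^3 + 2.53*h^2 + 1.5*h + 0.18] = 5.06 - 3.18*h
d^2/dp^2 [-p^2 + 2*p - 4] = -2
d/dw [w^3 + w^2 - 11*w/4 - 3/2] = 3*w^2 + 2*w - 11/4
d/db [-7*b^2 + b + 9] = 1 - 14*b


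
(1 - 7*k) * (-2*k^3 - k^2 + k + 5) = 14*k^4 + 5*k^3 - 8*k^2 - 34*k + 5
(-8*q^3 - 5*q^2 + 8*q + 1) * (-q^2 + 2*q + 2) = 8*q^5 - 11*q^4 - 34*q^3 + 5*q^2 + 18*q + 2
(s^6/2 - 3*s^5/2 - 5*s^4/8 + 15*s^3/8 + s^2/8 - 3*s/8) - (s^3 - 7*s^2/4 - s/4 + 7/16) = s^6/2 - 3*s^5/2 - 5*s^4/8 + 7*s^3/8 + 15*s^2/8 - s/8 - 7/16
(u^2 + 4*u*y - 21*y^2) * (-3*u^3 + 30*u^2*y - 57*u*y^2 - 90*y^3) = -3*u^5 + 18*u^4*y + 126*u^3*y^2 - 948*u^2*y^3 + 837*u*y^4 + 1890*y^5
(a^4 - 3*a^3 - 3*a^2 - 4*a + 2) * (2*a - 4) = 2*a^5 - 10*a^4 + 6*a^3 + 4*a^2 + 20*a - 8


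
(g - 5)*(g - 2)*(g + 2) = g^3 - 5*g^2 - 4*g + 20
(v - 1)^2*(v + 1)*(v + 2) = v^4 + v^3 - 3*v^2 - v + 2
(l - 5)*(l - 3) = l^2 - 8*l + 15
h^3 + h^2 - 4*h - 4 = (h - 2)*(h + 1)*(h + 2)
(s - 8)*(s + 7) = s^2 - s - 56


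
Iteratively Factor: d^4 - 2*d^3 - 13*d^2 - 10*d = (d + 2)*(d^3 - 4*d^2 - 5*d) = (d + 1)*(d + 2)*(d^2 - 5*d) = d*(d + 1)*(d + 2)*(d - 5)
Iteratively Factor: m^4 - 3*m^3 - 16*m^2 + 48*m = (m - 4)*(m^3 + m^2 - 12*m) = m*(m - 4)*(m^2 + m - 12) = m*(m - 4)*(m + 4)*(m - 3)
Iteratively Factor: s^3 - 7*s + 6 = (s + 3)*(s^2 - 3*s + 2) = (s - 1)*(s + 3)*(s - 2)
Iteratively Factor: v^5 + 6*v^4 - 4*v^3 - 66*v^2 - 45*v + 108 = (v - 1)*(v^4 + 7*v^3 + 3*v^2 - 63*v - 108) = (v - 3)*(v - 1)*(v^3 + 10*v^2 + 33*v + 36) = (v - 3)*(v - 1)*(v + 4)*(v^2 + 6*v + 9) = (v - 3)*(v - 1)*(v + 3)*(v + 4)*(v + 3)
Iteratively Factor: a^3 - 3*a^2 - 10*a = (a)*(a^2 - 3*a - 10) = a*(a + 2)*(a - 5)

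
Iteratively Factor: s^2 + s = (s)*(s + 1)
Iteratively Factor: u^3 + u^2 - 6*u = (u)*(u^2 + u - 6) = u*(u + 3)*(u - 2)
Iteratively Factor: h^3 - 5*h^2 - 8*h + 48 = (h - 4)*(h^2 - h - 12) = (h - 4)^2*(h + 3)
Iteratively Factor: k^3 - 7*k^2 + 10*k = (k - 5)*(k^2 - 2*k) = (k - 5)*(k - 2)*(k)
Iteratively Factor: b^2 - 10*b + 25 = (b - 5)*(b - 5)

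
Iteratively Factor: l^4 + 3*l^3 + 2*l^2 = (l + 2)*(l^3 + l^2) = (l + 1)*(l + 2)*(l^2) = l*(l + 1)*(l + 2)*(l)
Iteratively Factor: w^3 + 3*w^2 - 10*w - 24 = (w + 2)*(w^2 + w - 12) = (w + 2)*(w + 4)*(w - 3)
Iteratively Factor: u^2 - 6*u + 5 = (u - 5)*(u - 1)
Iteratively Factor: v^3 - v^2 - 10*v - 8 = (v + 1)*(v^2 - 2*v - 8) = (v + 1)*(v + 2)*(v - 4)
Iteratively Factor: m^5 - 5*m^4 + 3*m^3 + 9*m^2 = (m + 1)*(m^4 - 6*m^3 + 9*m^2) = (m - 3)*(m + 1)*(m^3 - 3*m^2) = m*(m - 3)*(m + 1)*(m^2 - 3*m) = m^2*(m - 3)*(m + 1)*(m - 3)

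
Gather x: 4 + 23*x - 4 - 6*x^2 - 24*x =-6*x^2 - x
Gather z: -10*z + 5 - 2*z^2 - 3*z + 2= -2*z^2 - 13*z + 7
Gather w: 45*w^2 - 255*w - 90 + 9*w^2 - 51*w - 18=54*w^2 - 306*w - 108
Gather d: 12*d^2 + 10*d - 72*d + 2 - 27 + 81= 12*d^2 - 62*d + 56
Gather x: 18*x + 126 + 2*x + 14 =20*x + 140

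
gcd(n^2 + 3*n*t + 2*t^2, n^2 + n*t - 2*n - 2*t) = n + t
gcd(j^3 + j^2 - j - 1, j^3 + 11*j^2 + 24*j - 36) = j - 1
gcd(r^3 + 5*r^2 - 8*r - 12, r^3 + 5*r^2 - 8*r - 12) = r^3 + 5*r^2 - 8*r - 12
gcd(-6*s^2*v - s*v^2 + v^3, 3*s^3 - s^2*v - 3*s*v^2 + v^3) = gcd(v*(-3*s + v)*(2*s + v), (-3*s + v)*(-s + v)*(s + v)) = 3*s - v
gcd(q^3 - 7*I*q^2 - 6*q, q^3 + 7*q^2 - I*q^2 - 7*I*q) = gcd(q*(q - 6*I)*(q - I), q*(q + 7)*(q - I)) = q^2 - I*q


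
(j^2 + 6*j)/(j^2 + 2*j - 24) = j/(j - 4)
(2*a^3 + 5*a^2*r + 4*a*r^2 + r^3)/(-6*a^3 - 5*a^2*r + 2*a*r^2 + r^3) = (2*a^2 + 3*a*r + r^2)/(-6*a^2 + a*r + r^2)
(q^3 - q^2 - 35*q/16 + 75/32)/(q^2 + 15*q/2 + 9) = (16*q^2 - 40*q + 25)/(16*(q + 6))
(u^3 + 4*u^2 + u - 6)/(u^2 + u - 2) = u + 3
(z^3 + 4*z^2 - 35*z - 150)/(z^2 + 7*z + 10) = (z^2 - z - 30)/(z + 2)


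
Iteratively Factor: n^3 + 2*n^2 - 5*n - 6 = (n - 2)*(n^2 + 4*n + 3) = (n - 2)*(n + 3)*(n + 1)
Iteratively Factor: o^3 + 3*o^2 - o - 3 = (o - 1)*(o^2 + 4*o + 3) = (o - 1)*(o + 3)*(o + 1)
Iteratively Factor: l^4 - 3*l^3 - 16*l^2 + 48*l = (l + 4)*(l^3 - 7*l^2 + 12*l) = l*(l + 4)*(l^2 - 7*l + 12) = l*(l - 3)*(l + 4)*(l - 4)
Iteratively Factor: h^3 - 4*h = (h)*(h^2 - 4) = h*(h - 2)*(h + 2)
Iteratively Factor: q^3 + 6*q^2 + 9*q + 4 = (q + 1)*(q^2 + 5*q + 4) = (q + 1)*(q + 4)*(q + 1)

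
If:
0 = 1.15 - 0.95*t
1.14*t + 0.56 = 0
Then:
No Solution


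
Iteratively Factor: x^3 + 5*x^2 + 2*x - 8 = (x + 4)*(x^2 + x - 2) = (x + 2)*(x + 4)*(x - 1)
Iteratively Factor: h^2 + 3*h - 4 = (h + 4)*(h - 1)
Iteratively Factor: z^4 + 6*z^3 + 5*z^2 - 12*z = (z)*(z^3 + 6*z^2 + 5*z - 12) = z*(z - 1)*(z^2 + 7*z + 12) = z*(z - 1)*(z + 3)*(z + 4)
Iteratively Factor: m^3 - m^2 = (m)*(m^2 - m) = m^2*(m - 1)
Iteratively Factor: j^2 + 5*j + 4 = (j + 1)*(j + 4)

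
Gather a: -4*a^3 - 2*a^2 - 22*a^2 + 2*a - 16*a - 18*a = -4*a^3 - 24*a^2 - 32*a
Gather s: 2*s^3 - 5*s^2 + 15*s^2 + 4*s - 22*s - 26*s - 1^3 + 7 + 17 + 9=2*s^3 + 10*s^2 - 44*s + 32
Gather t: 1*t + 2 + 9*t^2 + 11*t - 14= 9*t^2 + 12*t - 12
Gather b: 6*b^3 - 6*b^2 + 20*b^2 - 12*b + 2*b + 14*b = 6*b^3 + 14*b^2 + 4*b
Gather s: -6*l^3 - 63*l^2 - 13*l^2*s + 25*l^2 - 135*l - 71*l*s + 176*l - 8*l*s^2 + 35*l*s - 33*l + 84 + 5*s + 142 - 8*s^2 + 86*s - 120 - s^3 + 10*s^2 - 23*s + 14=-6*l^3 - 38*l^2 + 8*l - s^3 + s^2*(2 - 8*l) + s*(-13*l^2 - 36*l + 68) + 120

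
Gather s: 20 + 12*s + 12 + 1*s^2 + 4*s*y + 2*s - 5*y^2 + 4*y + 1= s^2 + s*(4*y + 14) - 5*y^2 + 4*y + 33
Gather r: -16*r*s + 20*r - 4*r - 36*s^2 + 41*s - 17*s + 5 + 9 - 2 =r*(16 - 16*s) - 36*s^2 + 24*s + 12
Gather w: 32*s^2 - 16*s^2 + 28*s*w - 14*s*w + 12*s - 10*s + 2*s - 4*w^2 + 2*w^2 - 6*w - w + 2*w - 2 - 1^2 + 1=16*s^2 + 4*s - 2*w^2 + w*(14*s - 5) - 2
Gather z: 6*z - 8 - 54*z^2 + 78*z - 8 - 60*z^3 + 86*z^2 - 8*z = -60*z^3 + 32*z^2 + 76*z - 16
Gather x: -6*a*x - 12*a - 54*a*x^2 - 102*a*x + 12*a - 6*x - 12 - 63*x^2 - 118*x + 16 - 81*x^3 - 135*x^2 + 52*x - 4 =-81*x^3 + x^2*(-54*a - 198) + x*(-108*a - 72)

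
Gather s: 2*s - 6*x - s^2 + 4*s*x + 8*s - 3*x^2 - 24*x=-s^2 + s*(4*x + 10) - 3*x^2 - 30*x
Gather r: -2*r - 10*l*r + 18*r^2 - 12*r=18*r^2 + r*(-10*l - 14)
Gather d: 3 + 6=9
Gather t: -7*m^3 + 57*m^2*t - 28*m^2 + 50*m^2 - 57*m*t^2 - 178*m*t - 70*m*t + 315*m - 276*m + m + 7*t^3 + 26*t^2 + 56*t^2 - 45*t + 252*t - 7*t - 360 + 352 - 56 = -7*m^3 + 22*m^2 + 40*m + 7*t^3 + t^2*(82 - 57*m) + t*(57*m^2 - 248*m + 200) - 64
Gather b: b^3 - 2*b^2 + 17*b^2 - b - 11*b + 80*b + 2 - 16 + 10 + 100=b^3 + 15*b^2 + 68*b + 96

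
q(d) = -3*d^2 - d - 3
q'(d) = -6*d - 1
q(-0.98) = -4.90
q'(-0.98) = 4.88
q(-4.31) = -54.42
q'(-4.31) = 24.86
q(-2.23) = -15.69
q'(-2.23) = 12.38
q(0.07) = -3.08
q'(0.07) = -1.42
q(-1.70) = -9.97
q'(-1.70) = 9.20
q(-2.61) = -20.83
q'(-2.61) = 14.66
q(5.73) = -107.23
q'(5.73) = -35.38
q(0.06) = -3.07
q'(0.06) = -1.36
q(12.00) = -447.00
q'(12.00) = -73.00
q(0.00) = -3.00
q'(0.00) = -1.00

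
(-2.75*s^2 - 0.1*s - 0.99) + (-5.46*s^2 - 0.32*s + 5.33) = -8.21*s^2 - 0.42*s + 4.34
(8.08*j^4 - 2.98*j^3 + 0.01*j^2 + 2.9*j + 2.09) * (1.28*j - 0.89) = 10.3424*j^5 - 11.0056*j^4 + 2.665*j^3 + 3.7031*j^2 + 0.0941999999999998*j - 1.8601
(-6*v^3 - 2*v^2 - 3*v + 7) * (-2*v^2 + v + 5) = 12*v^5 - 2*v^4 - 26*v^3 - 27*v^2 - 8*v + 35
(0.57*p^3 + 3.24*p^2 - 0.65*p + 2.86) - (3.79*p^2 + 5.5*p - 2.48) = 0.57*p^3 - 0.55*p^2 - 6.15*p + 5.34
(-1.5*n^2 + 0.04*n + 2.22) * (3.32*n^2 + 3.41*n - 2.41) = -4.98*n^4 - 4.9822*n^3 + 11.1218*n^2 + 7.4738*n - 5.3502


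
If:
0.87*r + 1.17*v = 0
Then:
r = -1.3448275862069*v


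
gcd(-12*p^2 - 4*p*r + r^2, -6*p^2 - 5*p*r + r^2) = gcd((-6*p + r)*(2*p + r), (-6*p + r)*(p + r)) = 6*p - r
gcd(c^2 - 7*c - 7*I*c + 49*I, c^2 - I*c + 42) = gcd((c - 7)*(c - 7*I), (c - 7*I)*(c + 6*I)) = c - 7*I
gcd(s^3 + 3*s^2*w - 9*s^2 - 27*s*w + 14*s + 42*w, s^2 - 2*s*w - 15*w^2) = s + 3*w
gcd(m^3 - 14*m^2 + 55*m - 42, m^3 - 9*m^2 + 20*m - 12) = m^2 - 7*m + 6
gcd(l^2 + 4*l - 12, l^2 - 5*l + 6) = l - 2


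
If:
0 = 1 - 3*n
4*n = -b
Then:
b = -4/3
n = 1/3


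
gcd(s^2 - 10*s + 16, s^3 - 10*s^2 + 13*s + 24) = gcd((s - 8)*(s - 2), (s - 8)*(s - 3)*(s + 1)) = s - 8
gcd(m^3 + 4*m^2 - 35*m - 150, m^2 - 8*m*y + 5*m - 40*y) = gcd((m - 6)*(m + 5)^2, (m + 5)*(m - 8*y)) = m + 5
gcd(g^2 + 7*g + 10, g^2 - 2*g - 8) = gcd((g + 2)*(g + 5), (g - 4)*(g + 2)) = g + 2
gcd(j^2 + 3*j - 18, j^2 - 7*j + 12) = j - 3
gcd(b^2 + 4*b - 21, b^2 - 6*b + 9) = b - 3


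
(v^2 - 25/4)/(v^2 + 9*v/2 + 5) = (v - 5/2)/(v + 2)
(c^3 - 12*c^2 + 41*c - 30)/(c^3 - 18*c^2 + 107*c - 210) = (c - 1)/(c - 7)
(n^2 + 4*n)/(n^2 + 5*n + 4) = n/(n + 1)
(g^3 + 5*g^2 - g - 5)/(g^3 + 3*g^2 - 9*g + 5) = (g + 1)/(g - 1)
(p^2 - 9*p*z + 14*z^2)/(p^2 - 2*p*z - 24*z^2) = (-p^2 + 9*p*z - 14*z^2)/(-p^2 + 2*p*z + 24*z^2)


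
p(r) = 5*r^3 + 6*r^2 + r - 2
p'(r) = 15*r^2 + 12*r + 1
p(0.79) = 5.00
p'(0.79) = 19.84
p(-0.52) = -1.60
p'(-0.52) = -1.18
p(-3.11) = -97.48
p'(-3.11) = 108.76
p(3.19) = 224.56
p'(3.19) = 191.92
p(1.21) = 16.85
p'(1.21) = 37.48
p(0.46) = 0.22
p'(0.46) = 9.69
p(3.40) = 267.28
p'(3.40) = 215.20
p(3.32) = 250.43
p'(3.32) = 206.18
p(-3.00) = -86.00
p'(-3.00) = 100.00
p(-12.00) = -7790.00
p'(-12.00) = 2017.00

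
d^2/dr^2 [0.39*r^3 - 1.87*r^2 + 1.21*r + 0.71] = 2.34*r - 3.74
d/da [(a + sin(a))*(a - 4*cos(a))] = (a + sin(a))*(4*sin(a) + 1) + (a - 4*cos(a))*(cos(a) + 1)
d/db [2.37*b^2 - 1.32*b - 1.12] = 4.74*b - 1.32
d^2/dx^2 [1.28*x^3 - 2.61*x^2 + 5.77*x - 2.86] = 7.68*x - 5.22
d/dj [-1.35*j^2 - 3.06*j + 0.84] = -2.7*j - 3.06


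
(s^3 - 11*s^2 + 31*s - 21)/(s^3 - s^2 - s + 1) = (s^2 - 10*s + 21)/(s^2 - 1)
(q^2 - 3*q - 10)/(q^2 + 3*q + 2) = (q - 5)/(q + 1)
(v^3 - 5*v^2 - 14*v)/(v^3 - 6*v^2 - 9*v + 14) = v/(v - 1)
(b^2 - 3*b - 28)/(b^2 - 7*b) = (b + 4)/b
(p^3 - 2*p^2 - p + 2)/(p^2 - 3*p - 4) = (p^2 - 3*p + 2)/(p - 4)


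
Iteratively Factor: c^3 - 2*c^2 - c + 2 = (c + 1)*(c^2 - 3*c + 2) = (c - 2)*(c + 1)*(c - 1)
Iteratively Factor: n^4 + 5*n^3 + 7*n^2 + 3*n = (n + 1)*(n^3 + 4*n^2 + 3*n) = n*(n + 1)*(n^2 + 4*n + 3) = n*(n + 1)*(n + 3)*(n + 1)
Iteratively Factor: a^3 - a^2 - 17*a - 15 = (a - 5)*(a^2 + 4*a + 3) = (a - 5)*(a + 3)*(a + 1)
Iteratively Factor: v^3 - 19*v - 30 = (v - 5)*(v^2 + 5*v + 6) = (v - 5)*(v + 3)*(v + 2)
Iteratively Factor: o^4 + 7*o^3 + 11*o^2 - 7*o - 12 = (o + 3)*(o^3 + 4*o^2 - o - 4) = (o + 3)*(o + 4)*(o^2 - 1) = (o - 1)*(o + 3)*(o + 4)*(o + 1)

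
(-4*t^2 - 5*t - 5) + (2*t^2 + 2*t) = -2*t^2 - 3*t - 5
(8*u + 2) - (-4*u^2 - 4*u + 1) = 4*u^2 + 12*u + 1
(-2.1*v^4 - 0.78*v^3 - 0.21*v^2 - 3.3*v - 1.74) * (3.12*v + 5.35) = -6.552*v^5 - 13.6686*v^4 - 4.8282*v^3 - 11.4195*v^2 - 23.0838*v - 9.309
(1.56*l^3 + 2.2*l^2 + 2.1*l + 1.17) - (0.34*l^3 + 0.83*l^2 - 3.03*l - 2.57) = 1.22*l^3 + 1.37*l^2 + 5.13*l + 3.74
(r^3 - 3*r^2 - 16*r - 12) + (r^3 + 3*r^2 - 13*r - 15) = 2*r^3 - 29*r - 27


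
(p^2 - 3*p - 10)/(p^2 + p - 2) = (p - 5)/(p - 1)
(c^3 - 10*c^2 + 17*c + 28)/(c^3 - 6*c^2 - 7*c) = (c - 4)/c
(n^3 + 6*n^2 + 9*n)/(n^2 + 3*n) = n + 3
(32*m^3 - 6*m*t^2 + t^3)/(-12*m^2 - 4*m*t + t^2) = (16*m^2 - 8*m*t + t^2)/(-6*m + t)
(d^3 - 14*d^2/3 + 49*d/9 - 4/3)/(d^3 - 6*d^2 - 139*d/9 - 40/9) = (-9*d^3 + 42*d^2 - 49*d + 12)/(-9*d^3 + 54*d^2 + 139*d + 40)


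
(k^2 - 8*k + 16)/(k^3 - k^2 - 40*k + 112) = 1/(k + 7)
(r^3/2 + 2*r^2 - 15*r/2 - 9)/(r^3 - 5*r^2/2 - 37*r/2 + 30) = (r^3 + 4*r^2 - 15*r - 18)/(2*r^3 - 5*r^2 - 37*r + 60)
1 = 1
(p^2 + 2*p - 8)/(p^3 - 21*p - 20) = (p - 2)/(p^2 - 4*p - 5)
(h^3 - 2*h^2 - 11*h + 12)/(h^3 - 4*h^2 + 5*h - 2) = (h^2 - h - 12)/(h^2 - 3*h + 2)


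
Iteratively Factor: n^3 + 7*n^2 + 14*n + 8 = (n + 1)*(n^2 + 6*n + 8) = (n + 1)*(n + 2)*(n + 4)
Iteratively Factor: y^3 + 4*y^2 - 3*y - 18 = (y - 2)*(y^2 + 6*y + 9) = (y - 2)*(y + 3)*(y + 3)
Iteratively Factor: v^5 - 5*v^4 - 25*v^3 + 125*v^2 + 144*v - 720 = (v - 3)*(v^4 - 2*v^3 - 31*v^2 + 32*v + 240) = (v - 5)*(v - 3)*(v^3 + 3*v^2 - 16*v - 48) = (v - 5)*(v - 3)*(v + 4)*(v^2 - v - 12) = (v - 5)*(v - 4)*(v - 3)*(v + 4)*(v + 3)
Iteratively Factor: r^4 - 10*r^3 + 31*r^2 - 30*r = (r - 3)*(r^3 - 7*r^2 + 10*r) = r*(r - 3)*(r^2 - 7*r + 10) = r*(r - 3)*(r - 2)*(r - 5)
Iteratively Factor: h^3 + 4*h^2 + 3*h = (h)*(h^2 + 4*h + 3) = h*(h + 1)*(h + 3)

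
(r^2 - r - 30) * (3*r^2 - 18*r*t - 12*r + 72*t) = 3*r^4 - 18*r^3*t - 15*r^3 + 90*r^2*t - 78*r^2 + 468*r*t + 360*r - 2160*t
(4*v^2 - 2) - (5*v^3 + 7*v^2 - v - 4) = -5*v^3 - 3*v^2 + v + 2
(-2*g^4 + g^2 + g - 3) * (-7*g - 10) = 14*g^5 + 20*g^4 - 7*g^3 - 17*g^2 + 11*g + 30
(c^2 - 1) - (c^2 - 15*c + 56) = 15*c - 57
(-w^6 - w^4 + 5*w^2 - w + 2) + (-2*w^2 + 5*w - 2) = -w^6 - w^4 + 3*w^2 + 4*w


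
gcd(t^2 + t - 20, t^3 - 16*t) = t - 4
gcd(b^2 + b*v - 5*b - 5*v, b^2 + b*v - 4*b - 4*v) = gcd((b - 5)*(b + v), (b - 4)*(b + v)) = b + v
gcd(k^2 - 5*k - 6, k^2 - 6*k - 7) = k + 1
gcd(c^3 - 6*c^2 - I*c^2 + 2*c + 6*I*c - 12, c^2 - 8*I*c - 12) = c - 2*I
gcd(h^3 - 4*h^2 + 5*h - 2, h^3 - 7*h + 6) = h^2 - 3*h + 2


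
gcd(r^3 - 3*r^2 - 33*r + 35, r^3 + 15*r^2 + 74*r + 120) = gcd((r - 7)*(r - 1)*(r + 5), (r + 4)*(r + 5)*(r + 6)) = r + 5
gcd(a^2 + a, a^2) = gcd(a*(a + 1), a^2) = a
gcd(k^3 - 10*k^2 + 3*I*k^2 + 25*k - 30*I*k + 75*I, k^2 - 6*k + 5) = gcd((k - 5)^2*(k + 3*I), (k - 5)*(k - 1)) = k - 5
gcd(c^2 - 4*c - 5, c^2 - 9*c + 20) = c - 5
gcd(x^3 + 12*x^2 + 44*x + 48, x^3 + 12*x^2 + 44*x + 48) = x^3 + 12*x^2 + 44*x + 48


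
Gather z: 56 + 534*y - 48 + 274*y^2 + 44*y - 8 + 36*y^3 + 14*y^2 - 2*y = 36*y^3 + 288*y^2 + 576*y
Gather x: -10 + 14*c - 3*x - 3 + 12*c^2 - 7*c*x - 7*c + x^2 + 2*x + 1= 12*c^2 + 7*c + x^2 + x*(-7*c - 1) - 12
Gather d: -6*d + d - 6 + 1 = -5*d - 5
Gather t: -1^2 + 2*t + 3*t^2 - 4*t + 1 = 3*t^2 - 2*t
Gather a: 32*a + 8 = 32*a + 8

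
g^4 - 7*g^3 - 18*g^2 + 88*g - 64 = (g - 8)*(g - 2)*(g - 1)*(g + 4)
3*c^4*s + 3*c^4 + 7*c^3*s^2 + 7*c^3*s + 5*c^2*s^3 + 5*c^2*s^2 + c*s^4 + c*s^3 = (c + s)^2*(3*c + s)*(c*s + c)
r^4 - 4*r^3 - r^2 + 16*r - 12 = (r - 3)*(r - 2)*(r - 1)*(r + 2)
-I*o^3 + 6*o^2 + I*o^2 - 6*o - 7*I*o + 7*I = (o - I)*(o + 7*I)*(-I*o + I)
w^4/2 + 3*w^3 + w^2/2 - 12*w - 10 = (w/2 + 1)*(w - 2)*(w + 1)*(w + 5)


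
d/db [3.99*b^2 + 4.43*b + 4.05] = 7.98*b + 4.43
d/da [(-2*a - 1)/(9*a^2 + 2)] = 2*(9*a^2 + 9*a - 2)/(81*a^4 + 36*a^2 + 4)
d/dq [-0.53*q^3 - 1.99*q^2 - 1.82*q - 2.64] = -1.59*q^2 - 3.98*q - 1.82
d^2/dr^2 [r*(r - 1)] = 2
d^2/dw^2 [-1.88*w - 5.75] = 0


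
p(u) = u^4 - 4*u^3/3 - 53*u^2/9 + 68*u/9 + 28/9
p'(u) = 4*u^3 - 4*u^2 - 106*u/9 + 68/9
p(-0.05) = 2.72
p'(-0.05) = 8.13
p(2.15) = 0.25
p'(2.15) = 3.50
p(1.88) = 0.13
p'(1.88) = -2.15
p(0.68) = 5.32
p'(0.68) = -1.05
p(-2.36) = 1.03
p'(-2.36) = -39.50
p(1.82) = 0.29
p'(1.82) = -3.02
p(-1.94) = -9.81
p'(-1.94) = -13.86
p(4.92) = 324.89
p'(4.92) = 329.17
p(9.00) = 5183.11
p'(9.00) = 2493.56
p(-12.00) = 22104.44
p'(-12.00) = -7339.11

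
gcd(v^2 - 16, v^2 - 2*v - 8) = v - 4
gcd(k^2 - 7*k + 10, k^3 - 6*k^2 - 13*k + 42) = k - 2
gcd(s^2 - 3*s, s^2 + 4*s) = s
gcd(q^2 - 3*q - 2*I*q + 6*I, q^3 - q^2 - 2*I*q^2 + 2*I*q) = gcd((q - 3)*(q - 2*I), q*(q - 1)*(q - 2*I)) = q - 2*I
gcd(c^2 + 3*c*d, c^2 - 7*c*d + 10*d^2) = 1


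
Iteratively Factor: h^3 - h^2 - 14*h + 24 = (h - 2)*(h^2 + h - 12) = (h - 2)*(h + 4)*(h - 3)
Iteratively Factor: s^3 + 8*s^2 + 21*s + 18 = (s + 3)*(s^2 + 5*s + 6) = (s + 2)*(s + 3)*(s + 3)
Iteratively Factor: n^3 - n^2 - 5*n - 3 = (n + 1)*(n^2 - 2*n - 3) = (n + 1)^2*(n - 3)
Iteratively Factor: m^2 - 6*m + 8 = (m - 4)*(m - 2)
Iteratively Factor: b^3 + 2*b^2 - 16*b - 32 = (b - 4)*(b^2 + 6*b + 8) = (b - 4)*(b + 4)*(b + 2)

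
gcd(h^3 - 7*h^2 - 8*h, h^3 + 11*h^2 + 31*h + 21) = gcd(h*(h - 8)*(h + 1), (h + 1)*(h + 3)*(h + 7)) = h + 1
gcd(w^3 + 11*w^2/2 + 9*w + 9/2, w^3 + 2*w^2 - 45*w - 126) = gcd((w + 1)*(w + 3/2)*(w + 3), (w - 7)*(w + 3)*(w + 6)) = w + 3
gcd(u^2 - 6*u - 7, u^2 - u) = 1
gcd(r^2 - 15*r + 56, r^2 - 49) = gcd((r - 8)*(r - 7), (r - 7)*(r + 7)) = r - 7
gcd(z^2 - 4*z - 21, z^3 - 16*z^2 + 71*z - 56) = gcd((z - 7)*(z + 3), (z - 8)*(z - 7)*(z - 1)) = z - 7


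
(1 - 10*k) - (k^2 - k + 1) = -k^2 - 9*k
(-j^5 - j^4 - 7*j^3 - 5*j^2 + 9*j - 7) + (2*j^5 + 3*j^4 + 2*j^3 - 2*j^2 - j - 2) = j^5 + 2*j^4 - 5*j^3 - 7*j^2 + 8*j - 9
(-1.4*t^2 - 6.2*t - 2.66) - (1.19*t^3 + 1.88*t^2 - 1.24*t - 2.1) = -1.19*t^3 - 3.28*t^2 - 4.96*t - 0.56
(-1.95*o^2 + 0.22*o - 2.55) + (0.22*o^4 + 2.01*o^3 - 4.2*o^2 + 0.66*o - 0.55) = 0.22*o^4 + 2.01*o^3 - 6.15*o^2 + 0.88*o - 3.1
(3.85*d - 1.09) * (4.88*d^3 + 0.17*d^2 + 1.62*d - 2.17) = 18.788*d^4 - 4.6647*d^3 + 6.0517*d^2 - 10.1203*d + 2.3653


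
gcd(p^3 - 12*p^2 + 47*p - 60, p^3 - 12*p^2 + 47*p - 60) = p^3 - 12*p^2 + 47*p - 60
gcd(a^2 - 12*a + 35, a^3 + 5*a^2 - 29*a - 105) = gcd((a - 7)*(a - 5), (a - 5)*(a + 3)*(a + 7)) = a - 5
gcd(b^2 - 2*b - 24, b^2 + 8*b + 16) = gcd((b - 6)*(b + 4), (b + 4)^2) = b + 4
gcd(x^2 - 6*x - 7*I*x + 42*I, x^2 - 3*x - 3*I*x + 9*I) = 1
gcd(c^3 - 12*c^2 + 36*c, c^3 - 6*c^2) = c^2 - 6*c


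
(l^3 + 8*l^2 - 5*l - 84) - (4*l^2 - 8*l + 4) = l^3 + 4*l^2 + 3*l - 88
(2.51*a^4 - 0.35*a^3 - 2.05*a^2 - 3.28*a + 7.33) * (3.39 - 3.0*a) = -7.53*a^5 + 9.5589*a^4 + 4.9635*a^3 + 2.8905*a^2 - 33.1092*a + 24.8487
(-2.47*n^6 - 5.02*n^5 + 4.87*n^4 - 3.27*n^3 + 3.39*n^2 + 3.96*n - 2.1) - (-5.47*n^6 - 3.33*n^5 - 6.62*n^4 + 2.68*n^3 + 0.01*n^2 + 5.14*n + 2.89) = 3.0*n^6 - 1.69*n^5 + 11.49*n^4 - 5.95*n^3 + 3.38*n^2 - 1.18*n - 4.99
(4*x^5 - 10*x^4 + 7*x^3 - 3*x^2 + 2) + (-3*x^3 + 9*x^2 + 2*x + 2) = 4*x^5 - 10*x^4 + 4*x^3 + 6*x^2 + 2*x + 4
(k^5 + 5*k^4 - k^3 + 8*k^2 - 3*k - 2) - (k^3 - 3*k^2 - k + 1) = k^5 + 5*k^4 - 2*k^3 + 11*k^2 - 2*k - 3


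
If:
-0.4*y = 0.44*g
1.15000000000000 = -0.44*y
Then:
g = 2.38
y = -2.61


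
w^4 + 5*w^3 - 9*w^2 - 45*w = w*(w - 3)*(w + 3)*(w + 5)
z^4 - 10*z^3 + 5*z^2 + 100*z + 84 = (z - 7)*(z - 6)*(z + 1)*(z + 2)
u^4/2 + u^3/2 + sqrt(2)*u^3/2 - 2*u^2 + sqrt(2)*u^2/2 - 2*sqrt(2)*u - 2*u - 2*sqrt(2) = (u - 2)*(u + 1)*(sqrt(2)*u/2 + 1)*(sqrt(2)*u/2 + sqrt(2))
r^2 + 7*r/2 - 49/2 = (r - 7/2)*(r + 7)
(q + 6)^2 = q^2 + 12*q + 36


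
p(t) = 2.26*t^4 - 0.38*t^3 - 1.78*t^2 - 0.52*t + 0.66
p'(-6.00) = -1972.84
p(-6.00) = 2950.74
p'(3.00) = 222.62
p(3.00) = 155.88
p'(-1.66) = -39.10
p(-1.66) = 15.52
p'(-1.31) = -18.14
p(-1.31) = 5.80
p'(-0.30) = 0.20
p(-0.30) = 0.68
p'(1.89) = 49.71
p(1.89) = 19.59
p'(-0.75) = -2.30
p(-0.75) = 0.92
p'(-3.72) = -468.42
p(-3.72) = 430.32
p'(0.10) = -0.88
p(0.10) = 0.59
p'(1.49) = 21.55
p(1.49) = 5.82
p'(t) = 9.04*t^3 - 1.14*t^2 - 3.56*t - 0.52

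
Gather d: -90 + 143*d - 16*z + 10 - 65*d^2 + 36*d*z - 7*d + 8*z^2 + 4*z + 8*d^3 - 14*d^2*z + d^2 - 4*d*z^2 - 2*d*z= 8*d^3 + d^2*(-14*z - 64) + d*(-4*z^2 + 34*z + 136) + 8*z^2 - 12*z - 80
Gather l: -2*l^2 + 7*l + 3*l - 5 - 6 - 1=-2*l^2 + 10*l - 12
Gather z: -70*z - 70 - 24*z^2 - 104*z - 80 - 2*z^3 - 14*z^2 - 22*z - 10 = -2*z^3 - 38*z^2 - 196*z - 160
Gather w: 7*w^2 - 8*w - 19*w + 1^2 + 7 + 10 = 7*w^2 - 27*w + 18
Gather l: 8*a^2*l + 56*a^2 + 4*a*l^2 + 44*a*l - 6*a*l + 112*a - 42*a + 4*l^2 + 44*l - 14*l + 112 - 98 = 56*a^2 + 70*a + l^2*(4*a + 4) + l*(8*a^2 + 38*a + 30) + 14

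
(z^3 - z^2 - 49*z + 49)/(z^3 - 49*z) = (z - 1)/z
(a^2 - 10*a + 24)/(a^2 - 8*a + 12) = (a - 4)/(a - 2)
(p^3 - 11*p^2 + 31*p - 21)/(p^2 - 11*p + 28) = (p^2 - 4*p + 3)/(p - 4)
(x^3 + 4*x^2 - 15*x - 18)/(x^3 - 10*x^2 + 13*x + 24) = (x + 6)/(x - 8)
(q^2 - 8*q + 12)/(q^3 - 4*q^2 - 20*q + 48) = 1/(q + 4)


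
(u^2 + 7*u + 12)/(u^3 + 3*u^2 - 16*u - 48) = 1/(u - 4)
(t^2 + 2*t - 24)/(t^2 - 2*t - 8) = (t + 6)/(t + 2)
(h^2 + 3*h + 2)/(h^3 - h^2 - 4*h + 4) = (h + 1)/(h^2 - 3*h + 2)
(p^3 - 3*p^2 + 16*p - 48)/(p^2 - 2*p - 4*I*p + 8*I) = (p^2 + p*(-3 + 4*I) - 12*I)/(p - 2)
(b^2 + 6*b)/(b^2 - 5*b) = (b + 6)/(b - 5)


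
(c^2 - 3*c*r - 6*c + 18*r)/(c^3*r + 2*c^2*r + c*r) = (c^2 - 3*c*r - 6*c + 18*r)/(c*r*(c^2 + 2*c + 1))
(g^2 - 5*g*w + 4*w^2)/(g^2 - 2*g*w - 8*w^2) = (g - w)/(g + 2*w)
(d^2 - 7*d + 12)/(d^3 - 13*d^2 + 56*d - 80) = (d - 3)/(d^2 - 9*d + 20)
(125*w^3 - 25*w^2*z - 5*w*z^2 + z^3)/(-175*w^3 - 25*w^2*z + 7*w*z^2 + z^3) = (-5*w + z)/(7*w + z)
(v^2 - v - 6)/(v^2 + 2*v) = (v - 3)/v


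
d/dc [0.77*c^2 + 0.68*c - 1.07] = 1.54*c + 0.68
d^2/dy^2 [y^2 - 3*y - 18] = 2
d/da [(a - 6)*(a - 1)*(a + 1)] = 3*a^2 - 12*a - 1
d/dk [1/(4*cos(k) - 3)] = 4*sin(k)/(4*cos(k) - 3)^2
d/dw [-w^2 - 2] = -2*w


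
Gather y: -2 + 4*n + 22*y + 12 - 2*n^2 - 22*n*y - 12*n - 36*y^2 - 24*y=-2*n^2 - 8*n - 36*y^2 + y*(-22*n - 2) + 10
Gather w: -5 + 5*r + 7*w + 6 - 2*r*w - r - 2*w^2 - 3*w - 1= 4*r - 2*w^2 + w*(4 - 2*r)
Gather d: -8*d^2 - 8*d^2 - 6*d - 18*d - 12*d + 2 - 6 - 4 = -16*d^2 - 36*d - 8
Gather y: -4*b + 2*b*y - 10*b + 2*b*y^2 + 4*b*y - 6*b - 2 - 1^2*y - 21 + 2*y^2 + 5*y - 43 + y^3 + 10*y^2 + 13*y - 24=-20*b + y^3 + y^2*(2*b + 12) + y*(6*b + 17) - 90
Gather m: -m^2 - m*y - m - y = -m^2 + m*(-y - 1) - y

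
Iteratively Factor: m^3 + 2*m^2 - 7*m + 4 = (m - 1)*(m^2 + 3*m - 4) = (m - 1)^2*(m + 4)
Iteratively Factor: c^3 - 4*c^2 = (c - 4)*(c^2) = c*(c - 4)*(c)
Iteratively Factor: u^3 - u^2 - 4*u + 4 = (u - 1)*(u^2 - 4) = (u - 2)*(u - 1)*(u + 2)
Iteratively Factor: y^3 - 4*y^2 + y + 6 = (y - 3)*(y^2 - y - 2) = (y - 3)*(y + 1)*(y - 2)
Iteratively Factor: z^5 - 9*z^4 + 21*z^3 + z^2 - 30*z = (z - 3)*(z^4 - 6*z^3 + 3*z^2 + 10*z) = (z - 3)*(z + 1)*(z^3 - 7*z^2 + 10*z) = z*(z - 3)*(z + 1)*(z^2 - 7*z + 10) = z*(z - 3)*(z - 2)*(z + 1)*(z - 5)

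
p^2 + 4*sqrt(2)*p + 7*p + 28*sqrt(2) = (p + 7)*(p + 4*sqrt(2))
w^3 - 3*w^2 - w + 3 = (w - 3)*(w - 1)*(w + 1)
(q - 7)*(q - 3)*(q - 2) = q^3 - 12*q^2 + 41*q - 42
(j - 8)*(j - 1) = j^2 - 9*j + 8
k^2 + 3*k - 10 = (k - 2)*(k + 5)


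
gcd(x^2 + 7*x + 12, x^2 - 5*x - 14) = 1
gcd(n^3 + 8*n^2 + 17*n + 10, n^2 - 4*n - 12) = n + 2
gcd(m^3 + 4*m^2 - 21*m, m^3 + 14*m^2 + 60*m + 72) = 1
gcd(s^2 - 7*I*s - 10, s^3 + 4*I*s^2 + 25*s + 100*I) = s - 5*I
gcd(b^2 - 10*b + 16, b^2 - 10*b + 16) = b^2 - 10*b + 16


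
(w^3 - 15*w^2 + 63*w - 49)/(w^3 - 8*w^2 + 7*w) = (w - 7)/w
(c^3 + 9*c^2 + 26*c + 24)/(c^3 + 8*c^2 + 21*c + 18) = (c + 4)/(c + 3)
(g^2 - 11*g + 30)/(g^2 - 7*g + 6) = (g - 5)/(g - 1)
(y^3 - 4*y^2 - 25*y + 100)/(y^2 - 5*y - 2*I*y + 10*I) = (y^2 + y - 20)/(y - 2*I)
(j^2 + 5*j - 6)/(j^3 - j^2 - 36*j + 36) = 1/(j - 6)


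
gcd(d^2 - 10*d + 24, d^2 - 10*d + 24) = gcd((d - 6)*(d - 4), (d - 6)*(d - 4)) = d^2 - 10*d + 24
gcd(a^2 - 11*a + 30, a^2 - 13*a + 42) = a - 6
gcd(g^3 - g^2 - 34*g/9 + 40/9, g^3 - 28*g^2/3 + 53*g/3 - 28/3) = g - 4/3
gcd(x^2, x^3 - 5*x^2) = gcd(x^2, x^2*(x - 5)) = x^2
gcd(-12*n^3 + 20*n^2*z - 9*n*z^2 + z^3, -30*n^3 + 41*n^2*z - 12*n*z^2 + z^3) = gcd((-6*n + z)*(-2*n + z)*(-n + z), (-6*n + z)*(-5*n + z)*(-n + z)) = 6*n^2 - 7*n*z + z^2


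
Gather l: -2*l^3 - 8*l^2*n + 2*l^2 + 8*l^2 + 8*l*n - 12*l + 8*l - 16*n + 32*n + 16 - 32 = -2*l^3 + l^2*(10 - 8*n) + l*(8*n - 4) + 16*n - 16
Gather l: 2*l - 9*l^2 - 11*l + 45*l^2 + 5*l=36*l^2 - 4*l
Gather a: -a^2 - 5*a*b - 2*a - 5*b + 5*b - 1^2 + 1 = -a^2 + a*(-5*b - 2)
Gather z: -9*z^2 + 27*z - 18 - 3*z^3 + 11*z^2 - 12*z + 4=-3*z^3 + 2*z^2 + 15*z - 14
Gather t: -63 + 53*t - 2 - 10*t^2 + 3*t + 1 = -10*t^2 + 56*t - 64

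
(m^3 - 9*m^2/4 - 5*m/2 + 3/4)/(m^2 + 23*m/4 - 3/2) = (m^2 - 2*m - 3)/(m + 6)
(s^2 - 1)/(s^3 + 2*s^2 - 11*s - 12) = (s - 1)/(s^2 + s - 12)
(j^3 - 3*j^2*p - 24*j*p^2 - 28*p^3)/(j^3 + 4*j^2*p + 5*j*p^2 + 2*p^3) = (j^2 - 5*j*p - 14*p^2)/(j^2 + 2*j*p + p^2)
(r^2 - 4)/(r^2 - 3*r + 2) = (r + 2)/(r - 1)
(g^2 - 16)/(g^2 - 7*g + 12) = (g + 4)/(g - 3)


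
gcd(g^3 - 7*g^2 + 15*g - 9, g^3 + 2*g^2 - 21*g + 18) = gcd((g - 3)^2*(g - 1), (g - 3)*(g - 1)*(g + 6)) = g^2 - 4*g + 3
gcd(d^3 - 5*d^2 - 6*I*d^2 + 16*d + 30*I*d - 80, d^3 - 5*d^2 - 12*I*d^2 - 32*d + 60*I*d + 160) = d^2 + d*(-5 - 8*I) + 40*I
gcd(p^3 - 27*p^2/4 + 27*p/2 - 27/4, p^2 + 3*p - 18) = p - 3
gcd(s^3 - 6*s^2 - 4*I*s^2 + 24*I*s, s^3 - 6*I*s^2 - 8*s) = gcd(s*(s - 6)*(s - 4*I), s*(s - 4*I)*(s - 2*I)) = s^2 - 4*I*s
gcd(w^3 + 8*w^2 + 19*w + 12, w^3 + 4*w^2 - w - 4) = w^2 + 5*w + 4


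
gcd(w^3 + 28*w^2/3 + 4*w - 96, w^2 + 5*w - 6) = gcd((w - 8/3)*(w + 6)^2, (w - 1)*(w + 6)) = w + 6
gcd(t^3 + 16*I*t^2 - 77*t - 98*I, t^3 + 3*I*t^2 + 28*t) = t + 7*I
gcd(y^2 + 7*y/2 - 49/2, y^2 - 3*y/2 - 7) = y - 7/2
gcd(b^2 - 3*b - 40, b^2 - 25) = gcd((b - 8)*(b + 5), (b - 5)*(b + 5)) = b + 5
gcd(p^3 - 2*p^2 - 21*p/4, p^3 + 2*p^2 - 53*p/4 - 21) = p^2 - 2*p - 21/4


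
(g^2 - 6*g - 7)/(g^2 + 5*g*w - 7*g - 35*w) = (g + 1)/(g + 5*w)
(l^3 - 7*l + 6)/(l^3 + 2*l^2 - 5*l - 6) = (l - 1)/(l + 1)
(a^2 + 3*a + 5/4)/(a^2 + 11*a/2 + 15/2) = (a + 1/2)/(a + 3)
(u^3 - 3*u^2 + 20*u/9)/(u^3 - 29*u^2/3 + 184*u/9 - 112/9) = u*(3*u - 5)/(3*u^2 - 25*u + 28)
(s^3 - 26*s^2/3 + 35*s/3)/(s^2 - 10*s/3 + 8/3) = s*(3*s^2 - 26*s + 35)/(3*s^2 - 10*s + 8)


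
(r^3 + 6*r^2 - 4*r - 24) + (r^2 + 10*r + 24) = r^3 + 7*r^2 + 6*r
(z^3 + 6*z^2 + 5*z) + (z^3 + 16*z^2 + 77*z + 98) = 2*z^3 + 22*z^2 + 82*z + 98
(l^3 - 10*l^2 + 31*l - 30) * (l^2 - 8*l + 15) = l^5 - 18*l^4 + 126*l^3 - 428*l^2 + 705*l - 450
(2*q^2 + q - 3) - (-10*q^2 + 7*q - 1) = 12*q^2 - 6*q - 2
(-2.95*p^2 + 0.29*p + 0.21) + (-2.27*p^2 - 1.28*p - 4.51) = -5.22*p^2 - 0.99*p - 4.3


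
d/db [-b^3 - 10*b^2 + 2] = b*(-3*b - 20)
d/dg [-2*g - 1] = -2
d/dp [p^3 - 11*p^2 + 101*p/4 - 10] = 3*p^2 - 22*p + 101/4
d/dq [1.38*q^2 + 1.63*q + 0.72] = 2.76*q + 1.63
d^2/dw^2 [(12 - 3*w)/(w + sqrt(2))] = 6*(sqrt(2) + 4)/(w + sqrt(2))^3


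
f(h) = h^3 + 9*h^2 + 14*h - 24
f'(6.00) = 230.00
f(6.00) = 600.00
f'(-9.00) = 95.00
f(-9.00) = -150.00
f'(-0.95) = -0.39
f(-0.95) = -30.03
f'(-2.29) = -11.49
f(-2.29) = -20.87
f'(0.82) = 30.78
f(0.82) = -5.92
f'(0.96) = 34.04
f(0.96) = -1.38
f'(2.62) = 81.75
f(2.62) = 92.44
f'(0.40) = 21.68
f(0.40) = -16.90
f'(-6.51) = 23.96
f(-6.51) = -9.61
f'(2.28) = 70.64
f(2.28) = 66.56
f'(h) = 3*h^2 + 18*h + 14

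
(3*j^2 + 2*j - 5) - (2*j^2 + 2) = j^2 + 2*j - 7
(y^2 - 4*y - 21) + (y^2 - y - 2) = 2*y^2 - 5*y - 23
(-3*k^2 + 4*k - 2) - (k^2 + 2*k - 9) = -4*k^2 + 2*k + 7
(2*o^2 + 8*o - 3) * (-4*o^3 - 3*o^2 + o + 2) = -8*o^5 - 38*o^4 - 10*o^3 + 21*o^2 + 13*o - 6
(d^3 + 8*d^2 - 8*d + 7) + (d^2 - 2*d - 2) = d^3 + 9*d^2 - 10*d + 5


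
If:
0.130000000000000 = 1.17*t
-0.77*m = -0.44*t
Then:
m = 0.06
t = 0.11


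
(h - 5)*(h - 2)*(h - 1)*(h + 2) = h^4 - 6*h^3 + h^2 + 24*h - 20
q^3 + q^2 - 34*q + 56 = (q - 4)*(q - 2)*(q + 7)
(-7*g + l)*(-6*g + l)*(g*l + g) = 42*g^3*l + 42*g^3 - 13*g^2*l^2 - 13*g^2*l + g*l^3 + g*l^2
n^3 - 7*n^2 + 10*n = n*(n - 5)*(n - 2)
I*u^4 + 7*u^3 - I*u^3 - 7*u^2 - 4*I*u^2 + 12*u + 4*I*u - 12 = (u - 6*I)*(u - 2*I)*(u + I)*(I*u - I)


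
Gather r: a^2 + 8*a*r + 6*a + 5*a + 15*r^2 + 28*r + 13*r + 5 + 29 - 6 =a^2 + 11*a + 15*r^2 + r*(8*a + 41) + 28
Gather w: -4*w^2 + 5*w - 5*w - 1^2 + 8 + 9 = 16 - 4*w^2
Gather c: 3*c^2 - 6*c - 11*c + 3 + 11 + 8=3*c^2 - 17*c + 22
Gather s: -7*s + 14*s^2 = 14*s^2 - 7*s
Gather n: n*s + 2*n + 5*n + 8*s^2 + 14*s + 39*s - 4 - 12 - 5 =n*(s + 7) + 8*s^2 + 53*s - 21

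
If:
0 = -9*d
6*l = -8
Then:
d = 0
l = -4/3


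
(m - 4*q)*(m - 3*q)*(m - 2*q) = m^3 - 9*m^2*q + 26*m*q^2 - 24*q^3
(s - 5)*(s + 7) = s^2 + 2*s - 35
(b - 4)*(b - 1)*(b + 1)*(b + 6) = b^4 + 2*b^3 - 25*b^2 - 2*b + 24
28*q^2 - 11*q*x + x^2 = (-7*q + x)*(-4*q + x)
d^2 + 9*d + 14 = (d + 2)*(d + 7)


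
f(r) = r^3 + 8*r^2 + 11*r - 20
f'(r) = 3*r^2 + 16*r + 11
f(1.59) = 21.73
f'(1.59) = 44.02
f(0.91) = -2.61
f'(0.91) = 28.04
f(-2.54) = -12.71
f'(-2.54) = -10.29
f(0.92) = -2.33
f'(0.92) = 28.26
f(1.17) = 5.42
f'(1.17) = 33.83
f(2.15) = 50.57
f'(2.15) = 59.27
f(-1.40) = -22.46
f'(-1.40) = -5.52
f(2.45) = 69.68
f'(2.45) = 68.21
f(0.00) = -20.00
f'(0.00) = 11.00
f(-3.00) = -8.00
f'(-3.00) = -10.00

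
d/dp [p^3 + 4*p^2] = p*(3*p + 8)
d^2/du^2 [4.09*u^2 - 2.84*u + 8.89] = 8.18000000000000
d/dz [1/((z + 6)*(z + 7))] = (-2*z - 13)/(z^4 + 26*z^3 + 253*z^2 + 1092*z + 1764)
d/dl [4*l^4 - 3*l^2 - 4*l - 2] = 16*l^3 - 6*l - 4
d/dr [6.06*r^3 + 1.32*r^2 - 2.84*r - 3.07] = 18.18*r^2 + 2.64*r - 2.84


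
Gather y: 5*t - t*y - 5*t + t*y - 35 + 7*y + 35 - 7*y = 0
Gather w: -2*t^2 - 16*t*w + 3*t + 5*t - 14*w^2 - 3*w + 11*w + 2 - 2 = -2*t^2 + 8*t - 14*w^2 + w*(8 - 16*t)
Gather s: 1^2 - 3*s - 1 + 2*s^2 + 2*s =2*s^2 - s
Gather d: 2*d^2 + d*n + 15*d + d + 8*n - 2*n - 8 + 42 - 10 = 2*d^2 + d*(n + 16) + 6*n + 24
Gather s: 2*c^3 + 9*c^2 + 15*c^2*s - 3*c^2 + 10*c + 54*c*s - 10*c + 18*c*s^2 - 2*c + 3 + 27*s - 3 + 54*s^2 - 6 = 2*c^3 + 6*c^2 - 2*c + s^2*(18*c + 54) + s*(15*c^2 + 54*c + 27) - 6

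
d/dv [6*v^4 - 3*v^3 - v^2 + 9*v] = 24*v^3 - 9*v^2 - 2*v + 9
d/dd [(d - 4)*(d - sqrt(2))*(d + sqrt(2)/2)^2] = 4*d^3 - 12*d^2 - 3*d - sqrt(2)/2 + 6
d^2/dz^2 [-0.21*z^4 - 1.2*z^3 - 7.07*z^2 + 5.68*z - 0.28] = -2.52*z^2 - 7.2*z - 14.14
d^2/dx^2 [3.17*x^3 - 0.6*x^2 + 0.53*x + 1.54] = 19.02*x - 1.2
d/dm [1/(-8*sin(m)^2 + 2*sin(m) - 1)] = 2*(8*sin(m) - 1)*cos(m)/(8*sin(m)^2 - 2*sin(m) + 1)^2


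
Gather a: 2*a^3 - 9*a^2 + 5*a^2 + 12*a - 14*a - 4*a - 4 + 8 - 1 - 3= 2*a^3 - 4*a^2 - 6*a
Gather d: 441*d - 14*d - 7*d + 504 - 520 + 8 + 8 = 420*d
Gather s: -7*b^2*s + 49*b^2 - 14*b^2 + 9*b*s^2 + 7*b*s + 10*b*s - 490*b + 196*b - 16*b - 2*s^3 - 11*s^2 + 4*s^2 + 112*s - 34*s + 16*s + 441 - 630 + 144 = 35*b^2 - 310*b - 2*s^3 + s^2*(9*b - 7) + s*(-7*b^2 + 17*b + 94) - 45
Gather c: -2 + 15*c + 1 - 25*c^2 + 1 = -25*c^2 + 15*c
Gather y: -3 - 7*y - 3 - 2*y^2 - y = -2*y^2 - 8*y - 6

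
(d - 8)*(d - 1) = d^2 - 9*d + 8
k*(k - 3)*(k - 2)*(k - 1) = k^4 - 6*k^3 + 11*k^2 - 6*k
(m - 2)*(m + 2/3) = m^2 - 4*m/3 - 4/3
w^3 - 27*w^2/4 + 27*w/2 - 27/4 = (w - 3)^2*(w - 3/4)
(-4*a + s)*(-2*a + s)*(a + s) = 8*a^3 + 2*a^2*s - 5*a*s^2 + s^3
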